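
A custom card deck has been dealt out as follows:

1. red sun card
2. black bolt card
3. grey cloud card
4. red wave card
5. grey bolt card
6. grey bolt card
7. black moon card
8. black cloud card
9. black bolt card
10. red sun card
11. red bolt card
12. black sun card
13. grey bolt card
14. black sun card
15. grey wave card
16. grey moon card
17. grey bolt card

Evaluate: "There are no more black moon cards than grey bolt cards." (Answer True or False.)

True

black moon cards: 1.
grey bolt cards: 4.
The claim requires 1 ≤ 4, which holds.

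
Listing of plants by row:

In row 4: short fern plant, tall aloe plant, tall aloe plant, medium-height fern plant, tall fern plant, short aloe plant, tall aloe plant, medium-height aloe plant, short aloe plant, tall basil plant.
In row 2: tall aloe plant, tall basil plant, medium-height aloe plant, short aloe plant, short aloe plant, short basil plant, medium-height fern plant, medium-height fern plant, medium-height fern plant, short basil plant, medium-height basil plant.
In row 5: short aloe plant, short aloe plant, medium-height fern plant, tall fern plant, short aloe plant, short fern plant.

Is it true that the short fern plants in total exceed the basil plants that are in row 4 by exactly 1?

|short fern plants| = 2.
|basil plants in row 4| = 1.
The claim requires 2 − 1 (= 1) to equal 1, which holds.

True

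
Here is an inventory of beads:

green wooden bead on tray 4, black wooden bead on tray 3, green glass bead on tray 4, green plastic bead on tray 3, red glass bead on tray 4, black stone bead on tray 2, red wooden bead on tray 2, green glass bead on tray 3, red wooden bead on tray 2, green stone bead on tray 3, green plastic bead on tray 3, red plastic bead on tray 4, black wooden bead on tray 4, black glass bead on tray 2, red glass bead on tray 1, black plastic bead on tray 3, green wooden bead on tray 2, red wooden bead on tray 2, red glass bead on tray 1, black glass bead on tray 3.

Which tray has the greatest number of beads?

tray 3

Counts by tray: tray 3→7, tray 2→6, tray 4→5, tray 1→2.
The maximum is 7, held uniquely by tray 3.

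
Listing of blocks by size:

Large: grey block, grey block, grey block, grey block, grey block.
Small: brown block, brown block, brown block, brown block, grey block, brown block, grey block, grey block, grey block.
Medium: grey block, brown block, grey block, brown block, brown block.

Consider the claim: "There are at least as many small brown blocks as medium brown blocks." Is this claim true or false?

|small brown blocks| = 5.
|medium brown blocks| = 3.
The claim requires 5 ≥ 3, which holds.

True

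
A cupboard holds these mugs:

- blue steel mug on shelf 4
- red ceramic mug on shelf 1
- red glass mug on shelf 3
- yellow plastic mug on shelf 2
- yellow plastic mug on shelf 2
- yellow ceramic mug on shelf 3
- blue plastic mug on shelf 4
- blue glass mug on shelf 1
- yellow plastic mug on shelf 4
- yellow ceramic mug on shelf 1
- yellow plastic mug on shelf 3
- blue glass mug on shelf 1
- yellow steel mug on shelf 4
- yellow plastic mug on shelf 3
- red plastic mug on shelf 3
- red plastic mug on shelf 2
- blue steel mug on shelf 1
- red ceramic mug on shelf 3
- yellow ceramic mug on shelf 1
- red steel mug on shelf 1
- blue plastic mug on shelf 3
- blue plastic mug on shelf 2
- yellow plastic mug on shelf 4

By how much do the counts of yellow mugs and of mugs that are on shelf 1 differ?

3

yellow mugs: 10. mugs on shelf 1: 7.
|10 − 7| = 10 − 7 = 3.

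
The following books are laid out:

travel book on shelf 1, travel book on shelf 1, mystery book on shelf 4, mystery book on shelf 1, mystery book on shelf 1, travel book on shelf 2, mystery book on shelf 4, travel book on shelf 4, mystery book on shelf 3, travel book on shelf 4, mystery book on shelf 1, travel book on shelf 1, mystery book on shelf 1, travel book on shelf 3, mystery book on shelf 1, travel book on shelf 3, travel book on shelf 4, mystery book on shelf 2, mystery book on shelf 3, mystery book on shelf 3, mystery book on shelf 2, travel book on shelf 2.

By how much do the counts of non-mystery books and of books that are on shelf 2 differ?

6

non-mystery books: 10. books on shelf 2: 4.
|10 − 4| = 10 − 4 = 6.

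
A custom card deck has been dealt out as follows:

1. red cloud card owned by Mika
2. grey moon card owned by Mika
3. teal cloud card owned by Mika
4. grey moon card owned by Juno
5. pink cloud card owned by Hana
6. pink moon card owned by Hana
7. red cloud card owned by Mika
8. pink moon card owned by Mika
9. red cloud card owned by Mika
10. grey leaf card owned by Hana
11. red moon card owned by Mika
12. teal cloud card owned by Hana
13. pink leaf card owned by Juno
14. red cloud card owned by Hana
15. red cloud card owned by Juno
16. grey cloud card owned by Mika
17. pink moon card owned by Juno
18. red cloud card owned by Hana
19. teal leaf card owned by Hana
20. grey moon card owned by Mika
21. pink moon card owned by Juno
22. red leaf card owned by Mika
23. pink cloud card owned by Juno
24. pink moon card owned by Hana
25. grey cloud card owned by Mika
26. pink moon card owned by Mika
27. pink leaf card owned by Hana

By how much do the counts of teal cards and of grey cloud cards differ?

1

teal cards: 3. grey cloud cards: 2.
|3 − 2| = 3 − 2 = 1.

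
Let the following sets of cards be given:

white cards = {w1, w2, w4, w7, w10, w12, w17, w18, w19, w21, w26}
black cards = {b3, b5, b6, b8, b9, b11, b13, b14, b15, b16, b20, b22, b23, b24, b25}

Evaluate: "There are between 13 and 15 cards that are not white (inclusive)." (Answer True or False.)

True

cards that are not white: 15.
The claim requires 13 ≤ 15 ≤ 15, which holds.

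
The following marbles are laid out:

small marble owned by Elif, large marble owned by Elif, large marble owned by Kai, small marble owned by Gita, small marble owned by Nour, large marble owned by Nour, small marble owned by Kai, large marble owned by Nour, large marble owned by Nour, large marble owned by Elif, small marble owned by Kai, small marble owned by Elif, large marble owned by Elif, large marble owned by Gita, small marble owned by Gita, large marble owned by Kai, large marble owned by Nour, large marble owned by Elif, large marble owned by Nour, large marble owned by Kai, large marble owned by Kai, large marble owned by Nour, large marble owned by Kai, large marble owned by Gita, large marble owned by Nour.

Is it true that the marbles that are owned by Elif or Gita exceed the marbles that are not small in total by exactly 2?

False

Count of marbles owned by Elif or Gita: 10.
There are 18 marbles that are not small.
The claim requires 10 − 18 (= -8) to equal 2, which does not hold.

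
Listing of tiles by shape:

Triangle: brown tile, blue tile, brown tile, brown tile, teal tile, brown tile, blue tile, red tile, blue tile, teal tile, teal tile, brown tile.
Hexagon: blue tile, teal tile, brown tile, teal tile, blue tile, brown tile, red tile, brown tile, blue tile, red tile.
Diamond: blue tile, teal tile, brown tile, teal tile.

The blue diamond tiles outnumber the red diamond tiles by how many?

blue diamond tiles: 1.
red diamond tiles: 0.
1 − 0 = 1.

1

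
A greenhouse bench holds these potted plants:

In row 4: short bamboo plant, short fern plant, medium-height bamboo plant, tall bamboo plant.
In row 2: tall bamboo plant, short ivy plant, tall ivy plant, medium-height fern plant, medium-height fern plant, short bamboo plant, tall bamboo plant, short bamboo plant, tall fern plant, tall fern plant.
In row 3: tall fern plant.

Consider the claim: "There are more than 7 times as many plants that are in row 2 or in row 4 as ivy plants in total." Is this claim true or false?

plants in row 2 or in row 4: 14.
ivy plants: 2.
The claim requires 14 > 7 × 2 = 14, which does not hold.

False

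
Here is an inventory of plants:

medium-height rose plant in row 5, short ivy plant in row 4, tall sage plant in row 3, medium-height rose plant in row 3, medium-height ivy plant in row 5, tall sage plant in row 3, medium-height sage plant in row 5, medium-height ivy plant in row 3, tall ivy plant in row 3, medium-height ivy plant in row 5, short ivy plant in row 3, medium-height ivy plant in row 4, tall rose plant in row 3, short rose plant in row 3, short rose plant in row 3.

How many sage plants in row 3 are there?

2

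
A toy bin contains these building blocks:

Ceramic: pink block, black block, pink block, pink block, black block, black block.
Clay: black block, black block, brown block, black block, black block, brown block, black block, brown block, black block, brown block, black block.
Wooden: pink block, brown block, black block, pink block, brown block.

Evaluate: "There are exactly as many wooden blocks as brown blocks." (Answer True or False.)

There are 5 wooden blocks.
There are 6 brown blocks.
The claim requires 5 = 6, which does not hold.

False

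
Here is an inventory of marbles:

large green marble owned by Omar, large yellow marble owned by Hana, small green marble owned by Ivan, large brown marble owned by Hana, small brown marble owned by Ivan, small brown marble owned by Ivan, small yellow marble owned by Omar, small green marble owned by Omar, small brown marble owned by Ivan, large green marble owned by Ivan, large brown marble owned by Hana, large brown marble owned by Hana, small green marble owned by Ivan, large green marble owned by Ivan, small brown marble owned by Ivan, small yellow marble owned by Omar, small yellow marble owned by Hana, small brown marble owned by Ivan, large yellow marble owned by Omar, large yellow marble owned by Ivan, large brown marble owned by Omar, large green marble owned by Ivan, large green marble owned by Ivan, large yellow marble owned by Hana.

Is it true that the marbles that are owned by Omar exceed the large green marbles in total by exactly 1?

True

Count of marbles owned by Omar: 6.
There are 5 large green marbles.
The claim requires 6 − 5 (= 1) to equal 1, which holds.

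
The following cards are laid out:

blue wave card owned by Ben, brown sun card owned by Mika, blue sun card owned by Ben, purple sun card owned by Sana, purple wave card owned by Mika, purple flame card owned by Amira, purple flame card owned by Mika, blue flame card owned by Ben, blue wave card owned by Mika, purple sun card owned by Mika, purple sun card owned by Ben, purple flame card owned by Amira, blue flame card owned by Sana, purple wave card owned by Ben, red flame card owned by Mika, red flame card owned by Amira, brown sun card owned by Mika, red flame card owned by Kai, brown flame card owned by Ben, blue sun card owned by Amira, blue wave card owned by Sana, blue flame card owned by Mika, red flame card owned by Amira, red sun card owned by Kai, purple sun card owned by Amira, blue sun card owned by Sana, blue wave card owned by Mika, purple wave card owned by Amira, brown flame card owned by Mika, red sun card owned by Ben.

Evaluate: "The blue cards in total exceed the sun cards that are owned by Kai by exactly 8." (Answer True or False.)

There are 10 blue cards.
Count of sun cards owned by Kai: 1.
The claim requires 10 − 1 (= 9) to equal 8, which does not hold.

False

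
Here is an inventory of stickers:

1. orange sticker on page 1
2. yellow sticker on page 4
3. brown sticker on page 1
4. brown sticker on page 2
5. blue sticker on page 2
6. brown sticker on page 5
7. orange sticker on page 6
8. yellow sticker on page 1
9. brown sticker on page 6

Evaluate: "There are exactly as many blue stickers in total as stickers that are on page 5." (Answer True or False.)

True

|blue stickers| = 1.
|stickers on page 5| = 1.
The claim requires 1 = 1, which holds.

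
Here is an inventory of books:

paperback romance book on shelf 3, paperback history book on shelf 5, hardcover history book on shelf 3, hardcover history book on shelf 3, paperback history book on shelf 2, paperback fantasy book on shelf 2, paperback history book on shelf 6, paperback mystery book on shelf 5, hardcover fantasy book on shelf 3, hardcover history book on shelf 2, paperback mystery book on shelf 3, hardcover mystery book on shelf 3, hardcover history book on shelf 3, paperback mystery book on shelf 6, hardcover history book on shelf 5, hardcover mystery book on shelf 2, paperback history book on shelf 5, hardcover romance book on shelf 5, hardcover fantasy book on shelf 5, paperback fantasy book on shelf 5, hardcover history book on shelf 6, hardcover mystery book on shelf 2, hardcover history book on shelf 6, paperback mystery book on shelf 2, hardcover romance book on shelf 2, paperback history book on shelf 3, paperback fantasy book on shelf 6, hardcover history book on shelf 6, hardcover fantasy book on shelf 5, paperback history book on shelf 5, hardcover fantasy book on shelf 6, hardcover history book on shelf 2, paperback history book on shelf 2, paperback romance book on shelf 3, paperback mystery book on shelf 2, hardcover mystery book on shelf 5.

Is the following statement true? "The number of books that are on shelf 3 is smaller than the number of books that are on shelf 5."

True

books on shelf 3: 9.
books on shelf 5: 10.
The claim requires 9 < 10, which holds.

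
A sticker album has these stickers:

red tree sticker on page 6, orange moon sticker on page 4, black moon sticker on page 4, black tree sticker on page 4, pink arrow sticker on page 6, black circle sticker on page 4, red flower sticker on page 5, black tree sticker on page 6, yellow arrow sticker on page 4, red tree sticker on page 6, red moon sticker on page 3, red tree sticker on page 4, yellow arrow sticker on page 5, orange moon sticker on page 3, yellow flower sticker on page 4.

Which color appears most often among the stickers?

red

Counts by color: red 5, black 4, yellow 3, orange 2, pink 1.
The maximum is 5, held uniquely by red.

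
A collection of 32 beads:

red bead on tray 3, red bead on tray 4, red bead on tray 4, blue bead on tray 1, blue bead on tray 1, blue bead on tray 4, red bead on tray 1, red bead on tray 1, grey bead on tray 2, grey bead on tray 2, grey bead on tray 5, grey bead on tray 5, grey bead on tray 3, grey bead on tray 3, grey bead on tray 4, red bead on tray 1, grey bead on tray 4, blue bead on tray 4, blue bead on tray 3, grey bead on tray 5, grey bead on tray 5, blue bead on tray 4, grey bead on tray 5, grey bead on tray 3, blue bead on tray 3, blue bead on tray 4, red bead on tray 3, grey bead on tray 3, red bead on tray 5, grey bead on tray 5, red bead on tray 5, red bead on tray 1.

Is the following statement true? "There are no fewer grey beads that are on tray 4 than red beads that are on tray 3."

|grey beads on tray 4| = 2.
|red beads on tray 3| = 2.
The claim requires 2 ≥ 2, which holds.

True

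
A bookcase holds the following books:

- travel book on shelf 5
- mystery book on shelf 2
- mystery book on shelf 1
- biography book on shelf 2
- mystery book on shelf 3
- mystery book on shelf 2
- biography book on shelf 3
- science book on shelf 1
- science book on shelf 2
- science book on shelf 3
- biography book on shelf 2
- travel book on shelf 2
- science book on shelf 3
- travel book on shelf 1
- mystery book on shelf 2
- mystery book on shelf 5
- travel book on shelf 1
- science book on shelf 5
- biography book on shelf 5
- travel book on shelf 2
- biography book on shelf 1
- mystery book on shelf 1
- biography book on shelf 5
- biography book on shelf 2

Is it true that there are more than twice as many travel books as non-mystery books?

travel books: 5.
non-mystery books: 17.
The claim requires 5 > 2 × 17 = 34, which does not hold.

False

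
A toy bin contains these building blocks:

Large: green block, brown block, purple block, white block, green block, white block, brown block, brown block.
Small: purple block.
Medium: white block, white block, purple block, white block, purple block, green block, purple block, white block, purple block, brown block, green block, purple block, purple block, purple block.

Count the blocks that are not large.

Total blocks: 23; with the excluded value: 8; remaining 23 − 8 = 15.

15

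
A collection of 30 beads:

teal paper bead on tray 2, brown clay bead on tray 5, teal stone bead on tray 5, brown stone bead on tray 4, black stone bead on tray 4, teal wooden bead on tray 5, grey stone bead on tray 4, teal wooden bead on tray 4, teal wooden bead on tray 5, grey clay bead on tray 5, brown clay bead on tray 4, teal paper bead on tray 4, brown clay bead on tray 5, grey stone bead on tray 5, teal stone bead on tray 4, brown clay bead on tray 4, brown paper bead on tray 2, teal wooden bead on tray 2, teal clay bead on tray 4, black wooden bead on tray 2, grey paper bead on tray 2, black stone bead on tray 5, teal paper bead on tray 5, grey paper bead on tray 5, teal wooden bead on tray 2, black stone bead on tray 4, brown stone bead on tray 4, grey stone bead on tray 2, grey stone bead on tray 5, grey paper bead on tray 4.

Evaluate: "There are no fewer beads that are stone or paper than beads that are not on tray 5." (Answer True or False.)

There are 18 beads that are stone or paper.
There are 19 beads that are not on tray 5.
The claim requires 18 ≥ 19, which does not hold.

False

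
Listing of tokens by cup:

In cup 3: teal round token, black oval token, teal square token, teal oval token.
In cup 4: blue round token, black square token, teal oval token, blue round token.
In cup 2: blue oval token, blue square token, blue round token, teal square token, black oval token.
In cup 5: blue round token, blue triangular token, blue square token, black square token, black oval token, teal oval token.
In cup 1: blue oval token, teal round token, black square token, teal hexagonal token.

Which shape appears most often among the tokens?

Counts by shape: oval 8, square 7, round 6, hexagonal 1, triangular 1.
The maximum is 8, held uniquely by oval.

oval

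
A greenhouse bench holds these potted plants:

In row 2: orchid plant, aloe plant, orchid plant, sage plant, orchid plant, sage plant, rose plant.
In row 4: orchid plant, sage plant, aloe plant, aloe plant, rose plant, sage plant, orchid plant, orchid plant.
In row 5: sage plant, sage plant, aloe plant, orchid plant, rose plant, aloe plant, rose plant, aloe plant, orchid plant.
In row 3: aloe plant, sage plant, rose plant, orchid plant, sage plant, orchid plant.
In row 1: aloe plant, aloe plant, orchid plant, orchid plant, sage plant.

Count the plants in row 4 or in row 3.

14

in row 3: 6; in row 4: 8; together 6 + 8 = 14.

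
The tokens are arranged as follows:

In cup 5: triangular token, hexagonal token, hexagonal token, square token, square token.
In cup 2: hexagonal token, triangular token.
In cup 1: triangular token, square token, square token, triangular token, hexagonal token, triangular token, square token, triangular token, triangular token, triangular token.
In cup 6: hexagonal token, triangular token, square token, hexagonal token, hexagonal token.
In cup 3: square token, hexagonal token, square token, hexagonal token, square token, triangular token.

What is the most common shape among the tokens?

triangular

Counts by shape: triangular 10, hexagonal 9, square 9.
The maximum is 10, held uniquely by triangular.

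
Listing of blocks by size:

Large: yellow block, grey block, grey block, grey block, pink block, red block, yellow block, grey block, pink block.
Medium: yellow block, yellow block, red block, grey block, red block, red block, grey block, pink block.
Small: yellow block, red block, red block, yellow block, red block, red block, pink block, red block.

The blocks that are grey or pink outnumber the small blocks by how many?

2

blocks that are grey or pink: 10.
small blocks: 8.
10 − 8 = 2.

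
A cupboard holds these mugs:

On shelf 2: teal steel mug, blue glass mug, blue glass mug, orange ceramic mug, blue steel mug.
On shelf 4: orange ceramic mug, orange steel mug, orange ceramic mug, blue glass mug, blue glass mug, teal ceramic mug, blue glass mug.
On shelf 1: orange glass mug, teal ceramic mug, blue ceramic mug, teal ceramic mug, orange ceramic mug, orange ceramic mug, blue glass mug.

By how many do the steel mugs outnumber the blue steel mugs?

2

steel mugs: 3.
blue steel mugs: 1.
3 − 1 = 2.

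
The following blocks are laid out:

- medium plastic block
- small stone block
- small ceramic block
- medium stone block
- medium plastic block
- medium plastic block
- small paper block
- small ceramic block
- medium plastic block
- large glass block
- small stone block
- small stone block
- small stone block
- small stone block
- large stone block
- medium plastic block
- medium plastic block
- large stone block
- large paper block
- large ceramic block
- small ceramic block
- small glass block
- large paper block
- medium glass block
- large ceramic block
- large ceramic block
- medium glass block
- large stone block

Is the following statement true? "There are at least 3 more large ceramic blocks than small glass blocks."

False

large ceramic blocks: 3.
small glass blocks: 1.
The claim requires 3 − 1 = 2 ≥ 3, which does not hold.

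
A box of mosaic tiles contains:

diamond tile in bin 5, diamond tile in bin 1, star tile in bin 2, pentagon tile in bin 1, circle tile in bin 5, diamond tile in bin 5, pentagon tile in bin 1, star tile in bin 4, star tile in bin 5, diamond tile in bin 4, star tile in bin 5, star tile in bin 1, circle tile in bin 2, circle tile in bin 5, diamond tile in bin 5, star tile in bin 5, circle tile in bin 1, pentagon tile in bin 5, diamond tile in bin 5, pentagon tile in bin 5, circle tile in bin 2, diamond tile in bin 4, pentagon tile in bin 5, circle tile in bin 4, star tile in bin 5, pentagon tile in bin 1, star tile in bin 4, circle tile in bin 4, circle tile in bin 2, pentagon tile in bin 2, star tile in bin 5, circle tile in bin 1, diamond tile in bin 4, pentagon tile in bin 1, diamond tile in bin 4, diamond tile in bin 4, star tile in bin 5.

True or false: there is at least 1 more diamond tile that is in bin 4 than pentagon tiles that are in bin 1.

|diamond tiles in bin 4| = 5.
|pentagon tiles in bin 1| = 4.
The claim requires 5 − 4 = 1 ≥ 1, which holds.

True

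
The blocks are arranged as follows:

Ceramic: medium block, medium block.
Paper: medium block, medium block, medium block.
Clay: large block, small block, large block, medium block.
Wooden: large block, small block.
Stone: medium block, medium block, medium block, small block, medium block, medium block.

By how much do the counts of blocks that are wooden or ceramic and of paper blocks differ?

1

blocks that are wooden or ceramic: 4. paper blocks: 3.
|4 − 3| = 4 − 3 = 1.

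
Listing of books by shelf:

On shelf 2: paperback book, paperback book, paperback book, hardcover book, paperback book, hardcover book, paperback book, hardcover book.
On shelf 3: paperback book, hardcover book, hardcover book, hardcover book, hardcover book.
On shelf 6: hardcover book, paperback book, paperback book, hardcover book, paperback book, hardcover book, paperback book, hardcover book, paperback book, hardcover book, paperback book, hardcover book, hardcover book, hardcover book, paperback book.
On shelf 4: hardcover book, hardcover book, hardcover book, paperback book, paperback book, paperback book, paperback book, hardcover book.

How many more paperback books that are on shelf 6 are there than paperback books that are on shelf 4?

paperback books on shelf 6: 7.
paperback books on shelf 4: 4.
7 − 4 = 3.

3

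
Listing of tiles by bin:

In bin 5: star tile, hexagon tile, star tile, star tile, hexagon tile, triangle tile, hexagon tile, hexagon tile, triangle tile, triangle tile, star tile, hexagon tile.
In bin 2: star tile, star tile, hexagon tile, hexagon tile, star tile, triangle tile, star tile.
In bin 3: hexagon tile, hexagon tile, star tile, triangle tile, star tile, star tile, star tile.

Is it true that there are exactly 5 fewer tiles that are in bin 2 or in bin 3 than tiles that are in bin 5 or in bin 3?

There are 14 tiles in bin 2 or in bin 3.
There are 19 tiles in bin 5 or in bin 3.
The claim requires 19 − 14 (= 5) to equal 5, which holds.

True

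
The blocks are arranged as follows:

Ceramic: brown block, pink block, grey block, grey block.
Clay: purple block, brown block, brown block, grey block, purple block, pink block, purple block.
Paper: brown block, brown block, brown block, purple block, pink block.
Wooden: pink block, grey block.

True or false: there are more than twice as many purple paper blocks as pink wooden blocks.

|purple paper blocks| = 1.
|pink wooden blocks| = 1.
The claim requires 1 > 2 × 1 = 2, which does not hold.

False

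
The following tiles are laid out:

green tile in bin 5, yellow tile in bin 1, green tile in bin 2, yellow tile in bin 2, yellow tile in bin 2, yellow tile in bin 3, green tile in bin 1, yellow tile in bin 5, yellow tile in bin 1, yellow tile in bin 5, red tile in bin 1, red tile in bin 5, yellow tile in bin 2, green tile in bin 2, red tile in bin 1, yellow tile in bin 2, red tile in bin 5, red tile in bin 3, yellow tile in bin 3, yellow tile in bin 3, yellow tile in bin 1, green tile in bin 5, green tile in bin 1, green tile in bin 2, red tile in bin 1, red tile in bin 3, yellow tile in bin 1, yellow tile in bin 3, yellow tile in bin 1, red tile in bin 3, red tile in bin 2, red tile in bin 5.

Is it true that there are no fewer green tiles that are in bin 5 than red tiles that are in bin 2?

There are 2 green tiles in bin 5.
There is 1 red tile in bin 2.
The claim requires 2 ≥ 1, which holds.

True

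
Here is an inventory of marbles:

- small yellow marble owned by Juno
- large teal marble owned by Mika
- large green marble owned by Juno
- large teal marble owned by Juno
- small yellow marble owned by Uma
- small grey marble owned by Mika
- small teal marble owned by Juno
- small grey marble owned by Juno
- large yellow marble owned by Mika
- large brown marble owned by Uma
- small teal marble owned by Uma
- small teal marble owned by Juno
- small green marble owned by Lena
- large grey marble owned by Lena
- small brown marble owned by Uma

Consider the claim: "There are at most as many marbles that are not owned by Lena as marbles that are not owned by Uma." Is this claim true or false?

False

marbles that are not owned by Lena: 13.
marbles that are not owned by Uma: 11.
The claim requires 13 ≤ 11, which does not hold.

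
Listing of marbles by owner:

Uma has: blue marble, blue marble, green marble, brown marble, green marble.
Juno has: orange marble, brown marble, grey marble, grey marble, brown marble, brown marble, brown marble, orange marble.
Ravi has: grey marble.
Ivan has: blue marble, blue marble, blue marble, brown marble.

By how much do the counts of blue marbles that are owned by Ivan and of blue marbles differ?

blue marbles owned by Ivan: 3. blue marbles: 5.
|3 − 5| = 5 − 3 = 2.

2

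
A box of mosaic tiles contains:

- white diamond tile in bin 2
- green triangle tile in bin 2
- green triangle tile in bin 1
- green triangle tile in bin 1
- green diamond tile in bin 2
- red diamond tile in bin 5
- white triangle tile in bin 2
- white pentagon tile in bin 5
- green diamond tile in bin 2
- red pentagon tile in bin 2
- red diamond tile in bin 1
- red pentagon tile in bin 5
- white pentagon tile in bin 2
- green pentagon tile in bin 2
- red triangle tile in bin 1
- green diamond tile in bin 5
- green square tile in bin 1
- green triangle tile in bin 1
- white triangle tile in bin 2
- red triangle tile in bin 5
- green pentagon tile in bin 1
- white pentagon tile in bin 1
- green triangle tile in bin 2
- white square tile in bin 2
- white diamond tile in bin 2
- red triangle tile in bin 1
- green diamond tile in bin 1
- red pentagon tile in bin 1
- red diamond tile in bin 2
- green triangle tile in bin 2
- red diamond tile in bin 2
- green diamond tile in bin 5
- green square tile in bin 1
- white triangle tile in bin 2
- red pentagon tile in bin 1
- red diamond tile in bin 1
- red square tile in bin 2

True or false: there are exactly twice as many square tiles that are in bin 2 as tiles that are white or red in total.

|square tiles in bin 2| = 2.
|tiles that are white or red| = 22.
The claim requires 2 = 2 × 22 = 44, which does not hold.

False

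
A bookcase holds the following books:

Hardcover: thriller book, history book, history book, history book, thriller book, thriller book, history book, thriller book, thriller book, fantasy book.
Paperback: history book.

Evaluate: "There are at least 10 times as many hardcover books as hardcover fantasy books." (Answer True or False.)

There are 10 hardcover books.
There is 1 hardcover fantasy book.
The claim requires 10 ≥ 10 × 1 = 10, which holds.

True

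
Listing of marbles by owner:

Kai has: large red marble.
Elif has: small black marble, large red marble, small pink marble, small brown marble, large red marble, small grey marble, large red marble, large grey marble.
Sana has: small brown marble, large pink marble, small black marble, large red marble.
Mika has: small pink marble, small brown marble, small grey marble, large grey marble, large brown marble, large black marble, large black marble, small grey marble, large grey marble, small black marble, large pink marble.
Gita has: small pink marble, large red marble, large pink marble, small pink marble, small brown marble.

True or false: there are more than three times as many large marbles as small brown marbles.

True

|large marbles| = 15.
|small brown marbles| = 4.
The claim requires 15 > 3 × 4 = 12, which holds.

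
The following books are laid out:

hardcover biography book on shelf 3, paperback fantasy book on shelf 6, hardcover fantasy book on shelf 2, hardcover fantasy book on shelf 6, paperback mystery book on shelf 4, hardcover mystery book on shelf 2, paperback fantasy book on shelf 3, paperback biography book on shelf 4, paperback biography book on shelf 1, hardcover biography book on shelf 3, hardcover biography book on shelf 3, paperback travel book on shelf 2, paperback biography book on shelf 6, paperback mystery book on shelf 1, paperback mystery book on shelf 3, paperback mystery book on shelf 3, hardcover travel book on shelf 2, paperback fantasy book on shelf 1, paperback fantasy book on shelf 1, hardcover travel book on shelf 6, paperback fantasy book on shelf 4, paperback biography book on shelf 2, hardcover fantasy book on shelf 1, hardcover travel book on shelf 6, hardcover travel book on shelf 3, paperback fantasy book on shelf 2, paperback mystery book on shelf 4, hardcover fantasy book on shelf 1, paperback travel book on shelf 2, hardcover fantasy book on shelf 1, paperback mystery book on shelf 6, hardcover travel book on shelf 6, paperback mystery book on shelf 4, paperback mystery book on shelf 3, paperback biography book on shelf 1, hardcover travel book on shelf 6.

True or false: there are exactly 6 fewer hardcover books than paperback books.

True

There are 15 hardcover books.
There are 21 paperback books.
The claim requires 21 − 15 (= 6) to equal 6, which holds.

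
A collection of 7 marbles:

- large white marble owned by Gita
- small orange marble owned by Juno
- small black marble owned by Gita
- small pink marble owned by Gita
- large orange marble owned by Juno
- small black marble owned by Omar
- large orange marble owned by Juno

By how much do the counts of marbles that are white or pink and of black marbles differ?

0

marbles that are white or pink: 2. black marbles: 2.
|2 − 2| = 2 − 2 = 0.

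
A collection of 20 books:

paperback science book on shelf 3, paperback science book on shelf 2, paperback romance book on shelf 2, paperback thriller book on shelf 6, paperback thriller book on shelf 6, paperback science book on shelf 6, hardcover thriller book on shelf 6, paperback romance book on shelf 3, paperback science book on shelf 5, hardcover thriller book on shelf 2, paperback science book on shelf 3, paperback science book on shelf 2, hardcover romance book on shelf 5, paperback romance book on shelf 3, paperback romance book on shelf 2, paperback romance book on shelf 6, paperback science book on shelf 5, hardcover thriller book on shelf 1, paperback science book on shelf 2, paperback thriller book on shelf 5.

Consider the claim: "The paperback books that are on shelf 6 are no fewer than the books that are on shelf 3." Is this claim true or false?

True

|paperback books on shelf 6| = 4.
|books on shelf 3| = 4.
The claim requires 4 ≥ 4, which holds.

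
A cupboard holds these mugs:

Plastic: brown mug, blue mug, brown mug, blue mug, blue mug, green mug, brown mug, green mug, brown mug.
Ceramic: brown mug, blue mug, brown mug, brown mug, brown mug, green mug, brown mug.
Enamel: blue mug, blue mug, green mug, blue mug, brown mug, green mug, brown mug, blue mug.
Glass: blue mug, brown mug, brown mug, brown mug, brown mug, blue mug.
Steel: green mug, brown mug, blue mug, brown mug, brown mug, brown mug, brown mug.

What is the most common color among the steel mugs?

brown

Counts by color (restricted to steel mugs): brown 5, green 1, blue 1.
The maximum is 5, held uniquely by brown.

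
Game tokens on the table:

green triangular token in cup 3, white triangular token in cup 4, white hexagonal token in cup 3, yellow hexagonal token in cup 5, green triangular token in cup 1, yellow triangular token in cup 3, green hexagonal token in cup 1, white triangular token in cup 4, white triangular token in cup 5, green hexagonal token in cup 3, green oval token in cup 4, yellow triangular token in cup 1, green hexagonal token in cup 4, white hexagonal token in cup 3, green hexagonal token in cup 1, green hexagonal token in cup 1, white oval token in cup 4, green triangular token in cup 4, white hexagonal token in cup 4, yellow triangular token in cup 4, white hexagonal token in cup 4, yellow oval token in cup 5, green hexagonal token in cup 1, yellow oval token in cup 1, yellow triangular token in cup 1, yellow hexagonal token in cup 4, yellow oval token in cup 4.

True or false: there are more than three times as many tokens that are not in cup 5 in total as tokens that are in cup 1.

False

tokens that are not in cup 5: 24.
tokens in cup 1: 8.
The claim requires 24 > 3 × 8 = 24, which does not hold.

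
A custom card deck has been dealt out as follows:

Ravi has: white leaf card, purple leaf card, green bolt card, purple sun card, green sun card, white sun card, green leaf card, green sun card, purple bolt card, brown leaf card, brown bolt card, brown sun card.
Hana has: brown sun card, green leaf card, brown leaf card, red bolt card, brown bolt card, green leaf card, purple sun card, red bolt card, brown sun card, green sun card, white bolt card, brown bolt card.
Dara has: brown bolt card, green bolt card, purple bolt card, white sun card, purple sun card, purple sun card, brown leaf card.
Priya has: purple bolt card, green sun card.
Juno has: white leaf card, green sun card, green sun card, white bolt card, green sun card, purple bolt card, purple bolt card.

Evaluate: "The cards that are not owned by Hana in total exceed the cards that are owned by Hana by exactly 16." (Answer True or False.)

True

cards that are not owned by Hana: 28.
cards owned by Hana: 12.
The claim requires 28 − 12 (= 16) to equal 16, which holds.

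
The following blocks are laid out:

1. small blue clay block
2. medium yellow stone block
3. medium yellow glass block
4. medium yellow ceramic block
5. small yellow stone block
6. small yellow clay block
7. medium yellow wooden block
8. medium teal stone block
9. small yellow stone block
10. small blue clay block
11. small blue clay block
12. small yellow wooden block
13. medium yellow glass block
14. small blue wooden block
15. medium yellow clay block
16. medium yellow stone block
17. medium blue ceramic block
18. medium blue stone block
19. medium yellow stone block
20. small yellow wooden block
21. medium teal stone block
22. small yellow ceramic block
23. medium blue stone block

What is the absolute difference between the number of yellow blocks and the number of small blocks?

yellow blocks: 14. small blocks: 10.
|14 − 10| = 14 − 10 = 4.

4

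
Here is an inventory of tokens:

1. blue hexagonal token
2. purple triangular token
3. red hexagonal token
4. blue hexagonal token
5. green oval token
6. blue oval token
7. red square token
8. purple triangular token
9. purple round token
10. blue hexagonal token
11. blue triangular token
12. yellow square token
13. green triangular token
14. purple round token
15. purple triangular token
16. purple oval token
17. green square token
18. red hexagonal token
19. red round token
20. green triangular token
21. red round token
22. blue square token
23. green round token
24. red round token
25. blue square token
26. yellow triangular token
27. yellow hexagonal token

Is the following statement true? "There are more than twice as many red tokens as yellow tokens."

red tokens: 6.
yellow tokens: 3.
The claim requires 6 > 2 × 3 = 6, which does not hold.

False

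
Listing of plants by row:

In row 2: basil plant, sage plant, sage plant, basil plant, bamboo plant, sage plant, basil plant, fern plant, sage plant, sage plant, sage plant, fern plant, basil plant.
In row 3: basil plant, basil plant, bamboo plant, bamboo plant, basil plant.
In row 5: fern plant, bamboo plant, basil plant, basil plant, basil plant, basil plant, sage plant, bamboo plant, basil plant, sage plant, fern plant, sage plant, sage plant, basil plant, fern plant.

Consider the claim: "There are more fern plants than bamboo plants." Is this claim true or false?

False

There are 5 fern plants.
There are 5 bamboo plants.
The claim requires 5 > 5, which does not hold.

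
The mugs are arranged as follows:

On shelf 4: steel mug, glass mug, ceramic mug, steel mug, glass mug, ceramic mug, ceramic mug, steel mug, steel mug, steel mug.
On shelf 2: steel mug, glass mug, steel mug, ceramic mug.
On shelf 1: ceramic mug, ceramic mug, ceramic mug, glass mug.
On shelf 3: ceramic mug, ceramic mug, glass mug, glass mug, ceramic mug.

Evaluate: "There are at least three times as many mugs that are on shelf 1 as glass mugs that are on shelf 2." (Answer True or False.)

mugs on shelf 1: 4.
glass mugs on shelf 2: 1.
The claim requires 4 ≥ 3 × 1 = 3, which holds.

True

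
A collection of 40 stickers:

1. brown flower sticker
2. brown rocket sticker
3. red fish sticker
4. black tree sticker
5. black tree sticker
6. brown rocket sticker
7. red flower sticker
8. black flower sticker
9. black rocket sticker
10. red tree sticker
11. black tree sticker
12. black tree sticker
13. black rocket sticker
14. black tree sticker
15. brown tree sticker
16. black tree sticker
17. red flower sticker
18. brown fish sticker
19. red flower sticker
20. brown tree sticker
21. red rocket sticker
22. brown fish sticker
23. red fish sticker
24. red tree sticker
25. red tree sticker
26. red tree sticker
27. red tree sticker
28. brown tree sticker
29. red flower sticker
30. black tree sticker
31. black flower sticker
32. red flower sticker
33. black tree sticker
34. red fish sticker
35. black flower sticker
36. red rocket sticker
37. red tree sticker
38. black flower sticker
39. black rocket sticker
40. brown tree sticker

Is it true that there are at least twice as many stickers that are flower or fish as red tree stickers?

stickers that are flower or fish: 15.
red tree stickers: 6.
The claim requires 15 ≥ 2 × 6 = 12, which holds.

True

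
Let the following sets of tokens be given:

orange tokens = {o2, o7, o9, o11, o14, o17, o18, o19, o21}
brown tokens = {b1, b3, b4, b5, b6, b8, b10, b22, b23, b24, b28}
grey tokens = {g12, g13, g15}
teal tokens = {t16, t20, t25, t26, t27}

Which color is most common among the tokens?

Counts by color: brown 11, orange 9, teal 5, grey 3.
The maximum is 11, held uniquely by brown.

brown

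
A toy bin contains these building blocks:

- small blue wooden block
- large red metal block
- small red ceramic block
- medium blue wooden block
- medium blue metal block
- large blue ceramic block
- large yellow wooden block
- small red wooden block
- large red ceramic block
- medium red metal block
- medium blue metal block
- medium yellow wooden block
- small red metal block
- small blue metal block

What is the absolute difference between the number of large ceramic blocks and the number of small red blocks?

large ceramic blocks: 2. small red blocks: 3.
|2 − 3| = 3 − 2 = 1.

1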